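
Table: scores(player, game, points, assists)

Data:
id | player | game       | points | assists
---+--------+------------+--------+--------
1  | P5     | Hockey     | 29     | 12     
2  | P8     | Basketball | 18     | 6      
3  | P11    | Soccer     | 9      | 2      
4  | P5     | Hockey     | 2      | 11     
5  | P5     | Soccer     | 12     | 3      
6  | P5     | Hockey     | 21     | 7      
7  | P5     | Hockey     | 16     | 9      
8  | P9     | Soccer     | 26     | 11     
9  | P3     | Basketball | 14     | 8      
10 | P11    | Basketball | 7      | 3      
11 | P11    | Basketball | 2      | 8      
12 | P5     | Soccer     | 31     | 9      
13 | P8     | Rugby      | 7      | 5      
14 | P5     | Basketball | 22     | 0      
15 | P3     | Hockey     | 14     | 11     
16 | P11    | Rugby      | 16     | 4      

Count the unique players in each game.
SELECT game, COUNT(DISTINCT player)
FROM scores
GROUP BY game

Result:
  Basketball: 4 distinct
  Hockey: 2 distinct
  Rugby: 2 distinct
  Soccer: 3 distinct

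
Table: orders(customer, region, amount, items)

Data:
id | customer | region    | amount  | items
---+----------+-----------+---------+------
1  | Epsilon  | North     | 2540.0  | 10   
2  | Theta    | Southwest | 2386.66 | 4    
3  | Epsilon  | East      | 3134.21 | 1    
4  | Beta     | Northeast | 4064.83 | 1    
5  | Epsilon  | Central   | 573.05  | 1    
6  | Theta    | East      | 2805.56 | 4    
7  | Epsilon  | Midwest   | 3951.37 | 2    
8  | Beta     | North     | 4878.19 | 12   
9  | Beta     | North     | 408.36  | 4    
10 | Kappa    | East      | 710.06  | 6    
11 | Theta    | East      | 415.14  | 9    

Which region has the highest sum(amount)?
SELECT region, SUM(amount) as val
FROM orders
GROUP BY region
ORDER BY val DESC
LIMIT 1

Result: North with sum(amount) = 7826.55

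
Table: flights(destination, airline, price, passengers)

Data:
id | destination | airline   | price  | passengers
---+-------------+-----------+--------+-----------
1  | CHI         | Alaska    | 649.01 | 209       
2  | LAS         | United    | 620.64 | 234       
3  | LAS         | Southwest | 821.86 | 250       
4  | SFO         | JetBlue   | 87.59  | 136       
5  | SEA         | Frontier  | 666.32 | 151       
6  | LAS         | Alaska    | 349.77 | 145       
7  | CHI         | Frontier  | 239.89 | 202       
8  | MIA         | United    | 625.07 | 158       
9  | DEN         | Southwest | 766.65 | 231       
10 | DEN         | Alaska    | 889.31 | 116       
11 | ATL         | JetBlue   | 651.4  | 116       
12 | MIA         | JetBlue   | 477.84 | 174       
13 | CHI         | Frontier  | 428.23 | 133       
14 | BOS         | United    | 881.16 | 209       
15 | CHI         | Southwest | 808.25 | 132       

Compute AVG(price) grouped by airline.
SELECT airline, AVG(price) as result
FROM flights
GROUP BY airline

Result:
  Alaska: 629.36
  Frontier: 444.81
  JetBlue: 405.61
  Southwest: 798.92
  United: 708.96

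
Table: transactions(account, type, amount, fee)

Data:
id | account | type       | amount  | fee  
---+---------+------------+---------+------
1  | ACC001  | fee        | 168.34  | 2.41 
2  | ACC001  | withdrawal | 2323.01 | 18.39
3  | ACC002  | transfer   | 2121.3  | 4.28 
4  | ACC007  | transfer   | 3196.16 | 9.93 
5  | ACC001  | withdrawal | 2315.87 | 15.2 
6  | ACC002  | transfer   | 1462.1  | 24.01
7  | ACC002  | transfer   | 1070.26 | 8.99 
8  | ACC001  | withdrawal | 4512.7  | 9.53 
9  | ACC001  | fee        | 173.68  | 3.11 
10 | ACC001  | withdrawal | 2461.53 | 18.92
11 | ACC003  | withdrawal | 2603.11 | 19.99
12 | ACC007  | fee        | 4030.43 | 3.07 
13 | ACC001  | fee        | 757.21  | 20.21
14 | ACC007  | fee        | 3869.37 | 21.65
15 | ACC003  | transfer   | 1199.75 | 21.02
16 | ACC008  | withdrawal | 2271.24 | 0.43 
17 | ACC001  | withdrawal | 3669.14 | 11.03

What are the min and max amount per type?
SELECT type, MIN(amount), MAX(amount)
FROM transactions
GROUP BY type

Result:
  fee: min=168.34, max=4030.43
  transfer: min=1070.26, max=3196.16
  withdrawal: min=2271.24, max=4512.70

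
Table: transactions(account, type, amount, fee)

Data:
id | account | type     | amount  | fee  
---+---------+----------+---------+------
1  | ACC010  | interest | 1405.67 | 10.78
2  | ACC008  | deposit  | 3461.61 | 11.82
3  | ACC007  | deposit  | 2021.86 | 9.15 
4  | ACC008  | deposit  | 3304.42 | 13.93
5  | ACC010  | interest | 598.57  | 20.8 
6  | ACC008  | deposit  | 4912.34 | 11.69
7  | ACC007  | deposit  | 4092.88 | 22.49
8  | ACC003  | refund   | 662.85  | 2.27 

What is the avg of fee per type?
SELECT type, AVG(fee) as result
FROM transactions
GROUP BY type

Result:
  deposit: 13.82
  interest: 15.79
  refund: 2.27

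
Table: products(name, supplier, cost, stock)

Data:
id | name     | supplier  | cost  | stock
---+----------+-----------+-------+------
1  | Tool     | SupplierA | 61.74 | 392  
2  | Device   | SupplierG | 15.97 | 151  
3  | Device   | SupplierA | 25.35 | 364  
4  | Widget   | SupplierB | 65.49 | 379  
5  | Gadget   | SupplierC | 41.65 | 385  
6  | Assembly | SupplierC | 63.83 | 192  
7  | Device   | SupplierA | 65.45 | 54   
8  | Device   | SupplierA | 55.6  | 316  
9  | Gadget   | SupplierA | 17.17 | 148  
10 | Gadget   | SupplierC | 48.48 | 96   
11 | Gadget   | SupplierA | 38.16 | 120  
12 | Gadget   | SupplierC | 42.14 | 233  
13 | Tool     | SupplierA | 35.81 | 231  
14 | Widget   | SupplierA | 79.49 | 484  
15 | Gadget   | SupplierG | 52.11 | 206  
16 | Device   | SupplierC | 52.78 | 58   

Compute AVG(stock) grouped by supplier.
SELECT supplier, AVG(stock) as result
FROM products
GROUP BY supplier

Result:
  SupplierA: 263.63
  SupplierB: 379.00
  SupplierC: 192.80
  SupplierG: 178.50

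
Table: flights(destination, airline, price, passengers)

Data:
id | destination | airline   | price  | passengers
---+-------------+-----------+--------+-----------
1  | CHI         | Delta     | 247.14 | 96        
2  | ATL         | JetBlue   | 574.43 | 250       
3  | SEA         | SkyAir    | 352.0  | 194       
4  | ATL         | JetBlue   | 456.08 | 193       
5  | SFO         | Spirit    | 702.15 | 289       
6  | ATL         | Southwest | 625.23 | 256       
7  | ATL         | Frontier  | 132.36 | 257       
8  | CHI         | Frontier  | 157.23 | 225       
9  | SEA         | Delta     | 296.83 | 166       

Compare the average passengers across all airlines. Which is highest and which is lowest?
SELECT airline, AVG(passengers)
FROM flights
GROUP BY airline
ORDER BY AVG(passengers)

All groups:
  Delta: 131.00
  SkyAir: 194.00
  JetBlue: 221.50
  Frontier: 241.00
  Southwest: 256.00
  Spirit: 289.00

Highest: Spirit (289.00)
Lowest: Delta (131.00)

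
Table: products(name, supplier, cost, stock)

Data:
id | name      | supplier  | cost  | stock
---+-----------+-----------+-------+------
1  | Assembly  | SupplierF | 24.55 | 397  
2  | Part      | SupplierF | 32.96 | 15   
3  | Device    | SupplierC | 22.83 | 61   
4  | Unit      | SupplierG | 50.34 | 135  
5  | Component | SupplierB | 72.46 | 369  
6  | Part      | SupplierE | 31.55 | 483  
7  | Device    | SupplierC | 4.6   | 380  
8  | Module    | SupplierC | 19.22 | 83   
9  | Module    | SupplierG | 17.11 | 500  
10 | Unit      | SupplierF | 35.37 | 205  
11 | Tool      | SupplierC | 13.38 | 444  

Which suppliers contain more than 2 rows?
SELECT supplier, COUNT(*) as cnt
FROM products
GROUP BY supplier
HAVING COUNT(*) > 2

Result:
  SupplierC: 4
  SupplierF: 3

Note: HAVING filters groups after aggregation, WHERE filters rows before.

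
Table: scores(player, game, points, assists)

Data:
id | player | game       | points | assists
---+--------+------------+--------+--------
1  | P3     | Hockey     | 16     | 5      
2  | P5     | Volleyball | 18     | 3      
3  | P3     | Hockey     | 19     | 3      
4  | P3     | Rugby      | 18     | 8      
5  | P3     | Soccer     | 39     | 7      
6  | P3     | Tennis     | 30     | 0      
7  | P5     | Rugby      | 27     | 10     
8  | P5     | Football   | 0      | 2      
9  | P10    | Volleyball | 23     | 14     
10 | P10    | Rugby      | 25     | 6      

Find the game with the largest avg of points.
SELECT game, AVG(points) as val
FROM scores
GROUP BY game
ORDER BY val DESC
LIMIT 1

Result: Soccer with avg(points) = 39.00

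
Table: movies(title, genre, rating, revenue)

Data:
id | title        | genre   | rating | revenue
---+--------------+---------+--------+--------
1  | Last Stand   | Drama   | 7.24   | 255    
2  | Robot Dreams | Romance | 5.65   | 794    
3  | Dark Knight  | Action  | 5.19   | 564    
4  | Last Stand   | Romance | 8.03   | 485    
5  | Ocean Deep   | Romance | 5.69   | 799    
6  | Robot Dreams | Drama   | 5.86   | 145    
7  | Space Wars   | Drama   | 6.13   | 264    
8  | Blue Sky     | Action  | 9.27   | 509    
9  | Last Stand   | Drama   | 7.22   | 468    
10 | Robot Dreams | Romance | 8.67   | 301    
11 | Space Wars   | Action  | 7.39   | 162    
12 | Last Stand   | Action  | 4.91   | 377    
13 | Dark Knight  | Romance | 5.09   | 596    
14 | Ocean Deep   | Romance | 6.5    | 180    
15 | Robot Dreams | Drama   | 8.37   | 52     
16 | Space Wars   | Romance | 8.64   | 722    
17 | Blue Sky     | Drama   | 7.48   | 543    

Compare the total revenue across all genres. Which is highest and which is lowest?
SELECT genre, SUM(revenue)
FROM movies
GROUP BY genre
ORDER BY SUM(revenue)

All groups:
  Action: 1612
  Drama: 1727
  Romance: 3877

Highest: Romance (3877)
Lowest: Action (1612)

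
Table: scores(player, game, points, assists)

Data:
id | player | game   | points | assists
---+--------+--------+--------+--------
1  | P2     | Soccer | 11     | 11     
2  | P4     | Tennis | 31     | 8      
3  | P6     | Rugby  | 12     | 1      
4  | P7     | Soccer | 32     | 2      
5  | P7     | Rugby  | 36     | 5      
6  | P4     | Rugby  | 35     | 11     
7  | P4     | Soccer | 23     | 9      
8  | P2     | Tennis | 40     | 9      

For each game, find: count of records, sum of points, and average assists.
SELECT game,
       COUNT(*) as cnt,
       SUM(points) as total_points,
       AVG(assists) as avg_assists
FROM scores
GROUP BY game

Result:
  Rugby: 3 records, 83 total points, 5.67 avg assists
  Soccer: 3 records, 66 total points, 7.33 avg assists
  Tennis: 2 records, 71 total points, 8.50 avg assists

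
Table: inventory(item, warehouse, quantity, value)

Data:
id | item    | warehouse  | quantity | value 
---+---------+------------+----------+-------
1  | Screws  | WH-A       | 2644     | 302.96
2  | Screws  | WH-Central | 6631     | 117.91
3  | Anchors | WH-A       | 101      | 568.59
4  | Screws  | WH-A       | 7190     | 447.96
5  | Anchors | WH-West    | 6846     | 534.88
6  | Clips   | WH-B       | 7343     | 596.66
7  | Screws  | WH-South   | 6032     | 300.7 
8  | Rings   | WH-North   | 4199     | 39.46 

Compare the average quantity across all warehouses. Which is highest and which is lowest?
SELECT warehouse, AVG(quantity)
FROM inventory
GROUP BY warehouse
ORDER BY AVG(quantity)

All groups:
  WH-A: 3311.67
  WH-North: 4199.00
  WH-South: 6032.00
  WH-Central: 6631.00
  WH-West: 6846.00
  WH-B: 7343.00

Highest: WH-B (7343.00)
Lowest: WH-A (3311.67)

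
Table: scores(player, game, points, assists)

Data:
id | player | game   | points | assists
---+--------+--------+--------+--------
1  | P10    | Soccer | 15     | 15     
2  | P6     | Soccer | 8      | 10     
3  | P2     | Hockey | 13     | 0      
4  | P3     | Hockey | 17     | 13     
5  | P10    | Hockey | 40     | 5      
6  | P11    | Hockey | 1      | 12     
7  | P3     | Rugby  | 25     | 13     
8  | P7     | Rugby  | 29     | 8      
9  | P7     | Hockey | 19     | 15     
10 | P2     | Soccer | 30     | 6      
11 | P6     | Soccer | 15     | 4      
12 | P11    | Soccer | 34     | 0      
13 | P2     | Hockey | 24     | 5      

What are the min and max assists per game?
SELECT game, MIN(assists), MAX(assists)
FROM scores
GROUP BY game

Result:
  Hockey: min=0, max=15
  Rugby: min=8, max=13
  Soccer: min=0, max=15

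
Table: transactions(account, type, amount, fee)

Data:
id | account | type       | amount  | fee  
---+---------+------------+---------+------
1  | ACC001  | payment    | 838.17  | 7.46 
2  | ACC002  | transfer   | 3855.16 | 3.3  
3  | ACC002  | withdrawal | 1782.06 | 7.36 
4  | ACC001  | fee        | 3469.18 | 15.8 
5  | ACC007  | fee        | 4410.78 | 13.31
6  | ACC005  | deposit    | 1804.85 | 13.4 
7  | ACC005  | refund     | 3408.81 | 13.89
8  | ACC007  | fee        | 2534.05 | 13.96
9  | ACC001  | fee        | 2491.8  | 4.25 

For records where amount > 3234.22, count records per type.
SELECT type, COUNT(*)
FROM transactions
WHERE amount > 3234.22
GROUP BY type

Note: WHERE filters rows before grouping.

Result:
  fee: 2
  refund: 1
  transfer: 1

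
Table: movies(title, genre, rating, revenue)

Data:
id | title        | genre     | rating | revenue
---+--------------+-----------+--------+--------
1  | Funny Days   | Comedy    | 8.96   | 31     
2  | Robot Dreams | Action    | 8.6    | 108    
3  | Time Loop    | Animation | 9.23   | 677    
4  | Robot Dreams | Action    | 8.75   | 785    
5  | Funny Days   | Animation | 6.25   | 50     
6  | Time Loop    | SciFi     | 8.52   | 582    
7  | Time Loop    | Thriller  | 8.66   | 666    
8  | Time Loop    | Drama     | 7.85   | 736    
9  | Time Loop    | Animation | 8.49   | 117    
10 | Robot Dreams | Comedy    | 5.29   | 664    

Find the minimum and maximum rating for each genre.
SELECT genre, MIN(rating), MAX(rating)
FROM movies
GROUP BY genre

Result:
  Action: min=8.60, max=8.75
  Animation: min=6.25, max=9.23
  Comedy: min=5.29, max=8.96
  Drama: min=7.85, max=7.85
  SciFi: min=8.52, max=8.52
  Thriller: min=8.66, max=8.66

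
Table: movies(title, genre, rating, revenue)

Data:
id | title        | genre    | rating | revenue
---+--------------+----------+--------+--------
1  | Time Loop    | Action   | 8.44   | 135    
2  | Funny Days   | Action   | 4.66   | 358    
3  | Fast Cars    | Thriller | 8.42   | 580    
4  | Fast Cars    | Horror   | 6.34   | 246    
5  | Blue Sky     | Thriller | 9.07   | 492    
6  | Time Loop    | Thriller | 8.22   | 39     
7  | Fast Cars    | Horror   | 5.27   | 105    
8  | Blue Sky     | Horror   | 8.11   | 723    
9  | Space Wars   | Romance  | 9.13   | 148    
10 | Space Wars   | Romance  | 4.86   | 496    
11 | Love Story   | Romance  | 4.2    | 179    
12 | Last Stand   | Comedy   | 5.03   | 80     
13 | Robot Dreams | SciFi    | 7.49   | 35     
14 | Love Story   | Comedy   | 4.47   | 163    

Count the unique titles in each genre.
SELECT genre, COUNT(DISTINCT title)
FROM movies
GROUP BY genre

Result:
  Action: 2 distinct
  Comedy: 2 distinct
  Horror: 2 distinct
  Romance: 2 distinct
  SciFi: 1 distinct
  Thriller: 3 distinct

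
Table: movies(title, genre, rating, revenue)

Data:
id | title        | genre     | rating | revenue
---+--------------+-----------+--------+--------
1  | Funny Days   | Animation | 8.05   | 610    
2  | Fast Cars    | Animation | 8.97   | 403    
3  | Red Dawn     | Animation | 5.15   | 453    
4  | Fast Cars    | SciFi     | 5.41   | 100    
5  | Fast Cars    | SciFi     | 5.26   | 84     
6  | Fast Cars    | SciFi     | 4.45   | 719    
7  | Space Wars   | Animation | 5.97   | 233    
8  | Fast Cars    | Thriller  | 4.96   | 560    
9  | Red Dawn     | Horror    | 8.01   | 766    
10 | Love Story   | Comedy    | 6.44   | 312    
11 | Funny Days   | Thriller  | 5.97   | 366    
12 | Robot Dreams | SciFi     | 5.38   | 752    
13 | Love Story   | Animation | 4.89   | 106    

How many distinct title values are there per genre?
SELECT genre, COUNT(DISTINCT title)
FROM movies
GROUP BY genre

Result:
  Animation: 5 distinct
  Comedy: 1 distinct
  Horror: 1 distinct
  SciFi: 2 distinct
  Thriller: 2 distinct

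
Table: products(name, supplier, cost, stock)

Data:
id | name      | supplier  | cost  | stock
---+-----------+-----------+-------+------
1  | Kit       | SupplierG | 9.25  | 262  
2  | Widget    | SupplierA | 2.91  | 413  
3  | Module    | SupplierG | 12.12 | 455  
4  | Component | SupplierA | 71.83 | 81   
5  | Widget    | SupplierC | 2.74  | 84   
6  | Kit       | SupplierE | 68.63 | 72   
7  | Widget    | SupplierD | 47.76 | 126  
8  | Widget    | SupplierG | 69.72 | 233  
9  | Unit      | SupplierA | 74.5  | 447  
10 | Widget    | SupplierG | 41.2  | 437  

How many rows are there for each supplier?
SELECT supplier, COUNT(*) as count
FROM products
GROUP BY supplier

Result:
  SupplierA: 3
  SupplierC: 1
  SupplierD: 1
  SupplierE: 1
  SupplierG: 4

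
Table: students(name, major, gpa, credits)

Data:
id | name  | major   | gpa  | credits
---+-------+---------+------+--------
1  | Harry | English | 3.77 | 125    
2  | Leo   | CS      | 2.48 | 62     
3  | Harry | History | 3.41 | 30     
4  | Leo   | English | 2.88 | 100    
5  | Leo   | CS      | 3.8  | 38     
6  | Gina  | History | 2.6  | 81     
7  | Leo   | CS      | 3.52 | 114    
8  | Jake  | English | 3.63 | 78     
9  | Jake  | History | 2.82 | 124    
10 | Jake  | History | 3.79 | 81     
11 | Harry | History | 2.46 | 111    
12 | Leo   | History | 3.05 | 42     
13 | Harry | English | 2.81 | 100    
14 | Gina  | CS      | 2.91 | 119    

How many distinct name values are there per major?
SELECT major, COUNT(DISTINCT name)
FROM students
GROUP BY major

Result:
  CS: 2 distinct
  English: 3 distinct
  History: 4 distinct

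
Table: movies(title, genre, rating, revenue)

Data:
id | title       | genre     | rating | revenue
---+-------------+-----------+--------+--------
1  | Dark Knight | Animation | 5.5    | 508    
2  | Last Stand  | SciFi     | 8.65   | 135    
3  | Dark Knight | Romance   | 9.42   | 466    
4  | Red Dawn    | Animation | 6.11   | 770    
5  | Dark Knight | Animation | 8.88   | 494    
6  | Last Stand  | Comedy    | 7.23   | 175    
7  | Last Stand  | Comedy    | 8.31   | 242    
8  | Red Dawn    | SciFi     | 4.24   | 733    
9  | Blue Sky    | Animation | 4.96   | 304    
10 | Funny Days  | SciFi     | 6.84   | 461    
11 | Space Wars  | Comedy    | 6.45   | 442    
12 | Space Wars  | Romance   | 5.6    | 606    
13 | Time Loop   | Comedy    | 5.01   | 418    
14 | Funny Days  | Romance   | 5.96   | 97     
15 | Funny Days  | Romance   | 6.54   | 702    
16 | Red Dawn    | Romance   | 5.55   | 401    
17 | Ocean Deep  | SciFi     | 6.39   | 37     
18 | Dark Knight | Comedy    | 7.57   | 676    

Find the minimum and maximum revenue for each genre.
SELECT genre, MIN(revenue), MAX(revenue)
FROM movies
GROUP BY genre

Result:
  Animation: min=304, max=770
  Comedy: min=175, max=676
  Romance: min=97, max=702
  SciFi: min=37, max=733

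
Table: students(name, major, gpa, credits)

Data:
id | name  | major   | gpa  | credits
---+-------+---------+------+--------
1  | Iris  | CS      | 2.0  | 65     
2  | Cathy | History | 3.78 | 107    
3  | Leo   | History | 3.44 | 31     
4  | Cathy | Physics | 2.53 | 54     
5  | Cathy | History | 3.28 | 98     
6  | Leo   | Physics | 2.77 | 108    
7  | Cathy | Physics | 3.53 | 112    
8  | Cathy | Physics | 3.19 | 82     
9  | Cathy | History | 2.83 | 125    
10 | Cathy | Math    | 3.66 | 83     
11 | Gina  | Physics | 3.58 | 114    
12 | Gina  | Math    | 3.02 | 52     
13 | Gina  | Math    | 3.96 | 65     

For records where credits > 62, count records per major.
SELECT major, COUNT(*)
FROM students
WHERE credits > 62
GROUP BY major

Note: WHERE filters rows before grouping.

Result:
  CS: 1
  History: 3
  Math: 2
  Physics: 4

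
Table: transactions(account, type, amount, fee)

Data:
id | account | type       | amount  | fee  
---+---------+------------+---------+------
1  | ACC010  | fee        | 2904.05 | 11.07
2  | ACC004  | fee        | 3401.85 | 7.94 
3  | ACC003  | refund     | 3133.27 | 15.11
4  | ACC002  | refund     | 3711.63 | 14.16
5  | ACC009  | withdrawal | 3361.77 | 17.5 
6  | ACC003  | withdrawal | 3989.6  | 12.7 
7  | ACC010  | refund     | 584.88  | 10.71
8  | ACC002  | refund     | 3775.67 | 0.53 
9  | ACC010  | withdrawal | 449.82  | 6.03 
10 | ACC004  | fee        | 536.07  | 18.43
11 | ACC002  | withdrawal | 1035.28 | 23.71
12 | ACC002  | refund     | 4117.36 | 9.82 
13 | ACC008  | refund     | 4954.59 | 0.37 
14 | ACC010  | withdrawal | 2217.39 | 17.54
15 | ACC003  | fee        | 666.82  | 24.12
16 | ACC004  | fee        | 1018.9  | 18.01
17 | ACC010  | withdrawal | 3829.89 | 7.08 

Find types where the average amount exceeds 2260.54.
SELECT type, AVG(amount)
FROM transactions
GROUP BY type
HAVING AVG(amount) > 2260.54

Result:
  refund: avg=3379.57
  withdrawal: avg=2480.63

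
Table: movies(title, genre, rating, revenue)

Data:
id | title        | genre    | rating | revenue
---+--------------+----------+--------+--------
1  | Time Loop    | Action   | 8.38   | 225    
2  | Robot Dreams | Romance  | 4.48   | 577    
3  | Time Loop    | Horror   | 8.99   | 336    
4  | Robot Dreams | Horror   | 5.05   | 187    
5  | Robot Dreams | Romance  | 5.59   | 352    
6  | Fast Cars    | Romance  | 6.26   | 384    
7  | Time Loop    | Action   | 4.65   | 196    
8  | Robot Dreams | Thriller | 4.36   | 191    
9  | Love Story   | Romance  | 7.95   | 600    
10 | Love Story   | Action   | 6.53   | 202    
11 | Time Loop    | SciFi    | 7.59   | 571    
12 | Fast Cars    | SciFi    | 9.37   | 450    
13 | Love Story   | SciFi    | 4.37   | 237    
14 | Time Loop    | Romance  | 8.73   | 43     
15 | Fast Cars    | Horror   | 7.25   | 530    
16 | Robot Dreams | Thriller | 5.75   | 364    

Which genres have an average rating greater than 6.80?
SELECT genre, AVG(rating)
FROM movies
GROUP BY genre
HAVING AVG(rating) > 6.80

Result:
  Horror: avg=7.10
  SciFi: avg=7.11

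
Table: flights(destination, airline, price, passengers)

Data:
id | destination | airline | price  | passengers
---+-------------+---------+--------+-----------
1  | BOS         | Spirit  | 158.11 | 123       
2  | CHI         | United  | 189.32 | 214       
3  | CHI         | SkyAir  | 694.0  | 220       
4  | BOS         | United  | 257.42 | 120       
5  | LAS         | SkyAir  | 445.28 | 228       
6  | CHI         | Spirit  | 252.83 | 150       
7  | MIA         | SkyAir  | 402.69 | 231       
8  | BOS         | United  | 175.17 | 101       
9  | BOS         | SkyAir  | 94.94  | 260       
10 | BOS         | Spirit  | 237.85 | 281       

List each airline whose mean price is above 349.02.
SELECT airline, AVG(price)
FROM flights
GROUP BY airline
HAVING AVG(price) > 349.02

Result:
  SkyAir: avg=409.23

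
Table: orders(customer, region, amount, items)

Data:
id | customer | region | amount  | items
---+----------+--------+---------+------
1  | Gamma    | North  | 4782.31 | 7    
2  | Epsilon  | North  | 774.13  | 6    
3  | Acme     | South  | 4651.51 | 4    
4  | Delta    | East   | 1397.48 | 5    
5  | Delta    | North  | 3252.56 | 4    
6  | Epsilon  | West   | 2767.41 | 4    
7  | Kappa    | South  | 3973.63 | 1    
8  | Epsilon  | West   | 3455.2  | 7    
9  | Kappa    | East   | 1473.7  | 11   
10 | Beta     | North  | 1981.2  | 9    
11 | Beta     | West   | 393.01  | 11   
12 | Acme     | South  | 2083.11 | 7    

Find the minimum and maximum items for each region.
SELECT region, MIN(items), MAX(items)
FROM orders
GROUP BY region

Result:
  East: min=5, max=11
  North: min=4, max=9
  South: min=1, max=7
  West: min=4, max=11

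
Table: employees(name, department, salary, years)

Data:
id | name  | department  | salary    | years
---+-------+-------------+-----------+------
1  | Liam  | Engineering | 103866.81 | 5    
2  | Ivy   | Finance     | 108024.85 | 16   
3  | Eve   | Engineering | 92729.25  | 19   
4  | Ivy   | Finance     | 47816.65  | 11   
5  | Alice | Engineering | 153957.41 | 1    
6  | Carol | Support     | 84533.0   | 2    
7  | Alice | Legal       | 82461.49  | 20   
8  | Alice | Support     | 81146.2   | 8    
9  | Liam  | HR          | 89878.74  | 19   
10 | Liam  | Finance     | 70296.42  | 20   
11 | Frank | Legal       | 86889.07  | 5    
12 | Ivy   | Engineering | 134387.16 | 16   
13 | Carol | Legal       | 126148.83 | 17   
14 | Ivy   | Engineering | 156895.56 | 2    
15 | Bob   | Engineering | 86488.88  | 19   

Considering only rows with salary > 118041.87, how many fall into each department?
SELECT department, COUNT(*)
FROM employees
WHERE salary > 118041.87
GROUP BY department

Note: WHERE filters rows before grouping.

Result:
  Engineering: 3
  Legal: 1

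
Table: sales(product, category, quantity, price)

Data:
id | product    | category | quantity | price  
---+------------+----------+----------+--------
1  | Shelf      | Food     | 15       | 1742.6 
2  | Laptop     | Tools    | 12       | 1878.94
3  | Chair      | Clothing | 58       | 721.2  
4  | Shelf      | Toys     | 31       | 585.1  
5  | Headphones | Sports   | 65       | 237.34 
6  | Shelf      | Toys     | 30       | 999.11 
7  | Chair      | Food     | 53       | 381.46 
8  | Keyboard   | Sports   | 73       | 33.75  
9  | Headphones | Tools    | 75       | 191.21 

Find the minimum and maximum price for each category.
SELECT category, MIN(price), MAX(price)
FROM sales
GROUP BY category

Result:
  Clothing: min=721.20, max=721.20
  Food: min=381.46, max=1742.60
  Sports: min=33.75, max=237.34
  Tools: min=191.21, max=1878.94
  Toys: min=585.10, max=999.11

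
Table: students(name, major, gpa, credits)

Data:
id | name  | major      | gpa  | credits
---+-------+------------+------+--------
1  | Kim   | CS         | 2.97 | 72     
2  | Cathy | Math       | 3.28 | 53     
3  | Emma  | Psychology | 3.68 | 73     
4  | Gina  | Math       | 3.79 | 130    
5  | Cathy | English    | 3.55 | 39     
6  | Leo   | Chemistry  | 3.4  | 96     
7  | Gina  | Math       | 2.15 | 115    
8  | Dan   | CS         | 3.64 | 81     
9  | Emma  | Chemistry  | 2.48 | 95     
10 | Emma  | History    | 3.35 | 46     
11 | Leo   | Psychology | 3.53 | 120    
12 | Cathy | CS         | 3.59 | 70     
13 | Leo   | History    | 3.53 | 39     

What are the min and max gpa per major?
SELECT major, MIN(gpa), MAX(gpa)
FROM students
GROUP BY major

Result:
  CS: min=2.97, max=3.64
  Chemistry: min=2.48, max=3.40
  English: min=3.55, max=3.55
  History: min=3.35, max=3.53
  Math: min=2.15, max=3.79
  Psychology: min=3.53, max=3.68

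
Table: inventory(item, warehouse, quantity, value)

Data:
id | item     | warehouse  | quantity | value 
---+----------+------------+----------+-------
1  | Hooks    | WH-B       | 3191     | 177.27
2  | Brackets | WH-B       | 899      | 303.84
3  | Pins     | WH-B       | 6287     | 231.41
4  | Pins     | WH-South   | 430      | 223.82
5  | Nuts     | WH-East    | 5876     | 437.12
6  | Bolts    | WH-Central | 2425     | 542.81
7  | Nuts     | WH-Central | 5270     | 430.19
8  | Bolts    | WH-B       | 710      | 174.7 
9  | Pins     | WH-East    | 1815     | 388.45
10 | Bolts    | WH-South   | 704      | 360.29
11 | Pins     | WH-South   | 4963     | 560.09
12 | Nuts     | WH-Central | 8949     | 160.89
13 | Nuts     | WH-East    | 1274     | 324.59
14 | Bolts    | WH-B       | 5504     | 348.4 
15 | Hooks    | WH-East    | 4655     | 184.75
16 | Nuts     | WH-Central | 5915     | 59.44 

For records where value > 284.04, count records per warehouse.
SELECT warehouse, COUNT(*)
FROM inventory
WHERE value > 284.04
GROUP BY warehouse

Note: WHERE filters rows before grouping.

Result:
  WH-B: 2
  WH-Central: 2
  WH-East: 3
  WH-South: 2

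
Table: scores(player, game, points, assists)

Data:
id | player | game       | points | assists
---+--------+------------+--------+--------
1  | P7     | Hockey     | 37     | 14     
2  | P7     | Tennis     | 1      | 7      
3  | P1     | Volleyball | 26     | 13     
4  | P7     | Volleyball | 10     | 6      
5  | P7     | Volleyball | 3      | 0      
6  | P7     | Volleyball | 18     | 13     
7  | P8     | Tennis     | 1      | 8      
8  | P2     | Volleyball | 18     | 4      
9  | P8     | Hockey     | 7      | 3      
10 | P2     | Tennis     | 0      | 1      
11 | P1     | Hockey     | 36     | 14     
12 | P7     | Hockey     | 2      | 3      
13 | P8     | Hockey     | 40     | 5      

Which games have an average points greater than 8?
SELECT game, AVG(points)
FROM scores
GROUP BY game
HAVING AVG(points) > 8

Result:
  Hockey: avg=24.40
  Volleyball: avg=15.00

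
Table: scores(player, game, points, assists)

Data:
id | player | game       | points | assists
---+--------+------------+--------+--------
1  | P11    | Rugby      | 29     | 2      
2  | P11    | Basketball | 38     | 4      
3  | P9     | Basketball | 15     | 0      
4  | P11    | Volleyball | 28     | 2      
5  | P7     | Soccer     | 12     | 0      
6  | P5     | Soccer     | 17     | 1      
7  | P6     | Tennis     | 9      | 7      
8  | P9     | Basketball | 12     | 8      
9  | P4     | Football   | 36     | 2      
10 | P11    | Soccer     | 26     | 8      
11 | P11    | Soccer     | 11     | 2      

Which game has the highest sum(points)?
SELECT game, SUM(points) as val
FROM scores
GROUP BY game
ORDER BY val DESC
LIMIT 1

Result: Soccer with sum(points) = 66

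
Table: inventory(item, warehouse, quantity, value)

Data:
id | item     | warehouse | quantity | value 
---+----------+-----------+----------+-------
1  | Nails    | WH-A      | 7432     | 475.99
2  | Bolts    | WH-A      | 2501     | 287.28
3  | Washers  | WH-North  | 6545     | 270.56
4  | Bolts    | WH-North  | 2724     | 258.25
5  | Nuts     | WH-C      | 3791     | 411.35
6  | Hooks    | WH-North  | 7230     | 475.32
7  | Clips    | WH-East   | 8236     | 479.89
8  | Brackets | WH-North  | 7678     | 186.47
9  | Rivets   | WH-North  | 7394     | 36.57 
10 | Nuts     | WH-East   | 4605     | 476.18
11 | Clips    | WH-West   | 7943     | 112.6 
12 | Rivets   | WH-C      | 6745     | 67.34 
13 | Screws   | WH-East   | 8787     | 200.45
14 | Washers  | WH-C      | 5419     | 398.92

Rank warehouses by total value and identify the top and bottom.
SELECT warehouse, SUM(value)
FROM inventory
GROUP BY warehouse
ORDER BY SUM(value)

All groups:
  WH-West: 112.60
  WH-A: 763.27
  WH-C: 877.61
  WH-East: 1156.52
  WH-North: 1227.17

Highest: WH-North (1227.17)
Lowest: WH-West (112.60)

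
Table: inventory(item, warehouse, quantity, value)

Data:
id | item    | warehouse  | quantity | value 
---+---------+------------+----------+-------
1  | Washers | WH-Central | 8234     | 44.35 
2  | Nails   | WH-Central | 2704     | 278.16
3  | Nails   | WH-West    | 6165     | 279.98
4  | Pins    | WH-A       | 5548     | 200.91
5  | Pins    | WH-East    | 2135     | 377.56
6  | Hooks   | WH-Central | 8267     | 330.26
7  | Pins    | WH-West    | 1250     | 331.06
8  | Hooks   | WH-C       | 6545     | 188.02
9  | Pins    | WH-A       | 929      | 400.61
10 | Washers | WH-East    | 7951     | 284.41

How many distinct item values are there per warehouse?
SELECT warehouse, COUNT(DISTINCT item)
FROM inventory
GROUP BY warehouse

Result:
  WH-A: 1 distinct
  WH-C: 1 distinct
  WH-Central: 3 distinct
  WH-East: 2 distinct
  WH-West: 2 distinct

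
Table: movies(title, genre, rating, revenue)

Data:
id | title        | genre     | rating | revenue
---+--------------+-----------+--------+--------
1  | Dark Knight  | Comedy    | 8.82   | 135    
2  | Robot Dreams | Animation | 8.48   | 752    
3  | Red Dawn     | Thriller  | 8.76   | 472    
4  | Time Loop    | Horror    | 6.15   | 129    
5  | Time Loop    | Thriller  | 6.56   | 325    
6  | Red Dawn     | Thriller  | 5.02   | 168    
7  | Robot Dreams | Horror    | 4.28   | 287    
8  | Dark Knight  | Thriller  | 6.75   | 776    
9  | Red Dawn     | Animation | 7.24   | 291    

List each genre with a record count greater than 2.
SELECT genre, COUNT(*) as cnt
FROM movies
GROUP BY genre
HAVING COUNT(*) > 2

Result:
  Thriller: 4

Note: HAVING filters groups after aggregation, WHERE filters rows before.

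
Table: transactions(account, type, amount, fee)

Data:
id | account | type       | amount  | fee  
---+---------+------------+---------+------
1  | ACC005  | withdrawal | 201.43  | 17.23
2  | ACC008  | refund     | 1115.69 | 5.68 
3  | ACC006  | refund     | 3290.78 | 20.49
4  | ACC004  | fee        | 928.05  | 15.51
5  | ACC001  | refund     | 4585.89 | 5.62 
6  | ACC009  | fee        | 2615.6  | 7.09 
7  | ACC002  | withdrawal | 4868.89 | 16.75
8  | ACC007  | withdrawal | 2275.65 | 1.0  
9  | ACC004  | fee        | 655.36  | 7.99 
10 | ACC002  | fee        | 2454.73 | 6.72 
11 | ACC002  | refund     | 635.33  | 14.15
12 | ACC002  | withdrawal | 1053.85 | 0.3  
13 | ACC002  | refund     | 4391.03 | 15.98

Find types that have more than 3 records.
SELECT type, COUNT(*) as cnt
FROM transactions
GROUP BY type
HAVING COUNT(*) > 3

Result:
  fee: 4
  refund: 5
  withdrawal: 4

Note: HAVING filters groups after aggregation, WHERE filters rows before.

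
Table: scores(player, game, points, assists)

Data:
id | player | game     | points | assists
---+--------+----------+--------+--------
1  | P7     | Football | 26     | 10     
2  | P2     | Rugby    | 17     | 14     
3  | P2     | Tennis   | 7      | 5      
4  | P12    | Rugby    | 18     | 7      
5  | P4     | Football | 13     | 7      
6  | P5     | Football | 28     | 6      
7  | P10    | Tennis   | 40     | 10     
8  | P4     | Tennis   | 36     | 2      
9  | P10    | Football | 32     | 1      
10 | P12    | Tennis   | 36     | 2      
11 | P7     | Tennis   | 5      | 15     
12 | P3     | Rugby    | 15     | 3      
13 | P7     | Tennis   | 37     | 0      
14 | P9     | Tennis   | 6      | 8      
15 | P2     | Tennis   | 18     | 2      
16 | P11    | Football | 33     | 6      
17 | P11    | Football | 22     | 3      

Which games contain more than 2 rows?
SELECT game, COUNT(*) as cnt
FROM scores
GROUP BY game
HAVING COUNT(*) > 2

Result:
  Football: 6
  Rugby: 3
  Tennis: 8

Note: HAVING filters groups after aggregation, WHERE filters rows before.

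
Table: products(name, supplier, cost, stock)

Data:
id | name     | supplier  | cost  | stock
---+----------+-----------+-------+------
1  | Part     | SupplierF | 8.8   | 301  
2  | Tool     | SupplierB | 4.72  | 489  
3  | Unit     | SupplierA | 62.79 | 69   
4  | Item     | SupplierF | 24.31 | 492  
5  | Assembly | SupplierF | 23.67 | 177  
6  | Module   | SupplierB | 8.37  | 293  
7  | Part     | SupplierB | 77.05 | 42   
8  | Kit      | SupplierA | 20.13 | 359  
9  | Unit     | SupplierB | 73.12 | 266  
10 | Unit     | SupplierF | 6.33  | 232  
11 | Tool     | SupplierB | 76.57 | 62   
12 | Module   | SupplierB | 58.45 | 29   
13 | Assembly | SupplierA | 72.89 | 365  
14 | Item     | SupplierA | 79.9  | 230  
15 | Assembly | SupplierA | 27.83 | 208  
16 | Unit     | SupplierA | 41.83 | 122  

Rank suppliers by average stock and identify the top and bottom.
SELECT supplier, AVG(stock)
FROM products
GROUP BY supplier
ORDER BY AVG(stock)

All groups:
  SupplierB: 196.83
  SupplierA: 225.50
  SupplierF: 300.50

Highest: SupplierF (300.50)
Lowest: SupplierB (196.83)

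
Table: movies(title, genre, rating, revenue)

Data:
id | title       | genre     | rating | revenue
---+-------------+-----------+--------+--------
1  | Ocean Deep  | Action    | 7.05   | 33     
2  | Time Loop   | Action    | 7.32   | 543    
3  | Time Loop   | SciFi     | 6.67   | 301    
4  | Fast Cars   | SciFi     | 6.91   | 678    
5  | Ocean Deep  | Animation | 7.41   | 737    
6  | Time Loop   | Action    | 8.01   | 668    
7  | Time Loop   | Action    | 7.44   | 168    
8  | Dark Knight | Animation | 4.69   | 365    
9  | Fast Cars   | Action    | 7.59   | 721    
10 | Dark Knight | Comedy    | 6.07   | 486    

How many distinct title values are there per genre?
SELECT genre, COUNT(DISTINCT title)
FROM movies
GROUP BY genre

Result:
  Action: 3 distinct
  Animation: 2 distinct
  Comedy: 1 distinct
  SciFi: 2 distinct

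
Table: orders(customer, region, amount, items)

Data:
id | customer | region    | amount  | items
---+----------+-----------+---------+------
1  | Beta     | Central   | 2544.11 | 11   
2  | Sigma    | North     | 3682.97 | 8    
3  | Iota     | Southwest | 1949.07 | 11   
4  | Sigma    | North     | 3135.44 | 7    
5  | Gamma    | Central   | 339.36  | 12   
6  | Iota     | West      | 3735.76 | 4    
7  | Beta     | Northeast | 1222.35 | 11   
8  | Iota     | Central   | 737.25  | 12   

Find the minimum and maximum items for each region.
SELECT region, MIN(items), MAX(items)
FROM orders
GROUP BY region

Result:
  Central: min=11, max=12
  North: min=7, max=8
  Northeast: min=11, max=11
  Southwest: min=11, max=11
  West: min=4, max=4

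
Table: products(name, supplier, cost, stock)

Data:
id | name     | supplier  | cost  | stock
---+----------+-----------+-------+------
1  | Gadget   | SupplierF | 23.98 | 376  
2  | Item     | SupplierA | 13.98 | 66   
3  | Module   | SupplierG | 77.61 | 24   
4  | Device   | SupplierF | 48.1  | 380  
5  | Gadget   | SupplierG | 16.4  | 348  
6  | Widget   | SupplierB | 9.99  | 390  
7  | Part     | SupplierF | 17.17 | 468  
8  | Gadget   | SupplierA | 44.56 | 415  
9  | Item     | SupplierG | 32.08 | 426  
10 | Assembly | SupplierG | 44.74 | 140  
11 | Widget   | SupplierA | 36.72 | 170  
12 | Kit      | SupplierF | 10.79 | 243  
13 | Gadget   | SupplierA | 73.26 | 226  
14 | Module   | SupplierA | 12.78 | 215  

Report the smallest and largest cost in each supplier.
SELECT supplier, MIN(cost), MAX(cost)
FROM products
GROUP BY supplier

Result:
  SupplierA: min=12.78, max=73.26
  SupplierB: min=9.99, max=9.99
  SupplierF: min=10.79, max=48.10
  SupplierG: min=16.40, max=77.61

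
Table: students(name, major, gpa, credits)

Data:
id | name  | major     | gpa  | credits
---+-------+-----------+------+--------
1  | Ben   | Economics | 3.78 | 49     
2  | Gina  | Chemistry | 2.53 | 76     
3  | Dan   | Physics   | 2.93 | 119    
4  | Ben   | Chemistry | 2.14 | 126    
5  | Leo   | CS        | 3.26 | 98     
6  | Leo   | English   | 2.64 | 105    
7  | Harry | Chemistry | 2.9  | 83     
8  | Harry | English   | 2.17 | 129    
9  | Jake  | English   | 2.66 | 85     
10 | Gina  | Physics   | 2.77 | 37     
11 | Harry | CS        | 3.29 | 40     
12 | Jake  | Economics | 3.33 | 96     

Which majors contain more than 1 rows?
SELECT major, COUNT(*) as cnt
FROM students
GROUP BY major
HAVING COUNT(*) > 1

Result:
  CS: 2
  Chemistry: 3
  Economics: 2
  English: 3
  Physics: 2

Note: HAVING filters groups after aggregation, WHERE filters rows before.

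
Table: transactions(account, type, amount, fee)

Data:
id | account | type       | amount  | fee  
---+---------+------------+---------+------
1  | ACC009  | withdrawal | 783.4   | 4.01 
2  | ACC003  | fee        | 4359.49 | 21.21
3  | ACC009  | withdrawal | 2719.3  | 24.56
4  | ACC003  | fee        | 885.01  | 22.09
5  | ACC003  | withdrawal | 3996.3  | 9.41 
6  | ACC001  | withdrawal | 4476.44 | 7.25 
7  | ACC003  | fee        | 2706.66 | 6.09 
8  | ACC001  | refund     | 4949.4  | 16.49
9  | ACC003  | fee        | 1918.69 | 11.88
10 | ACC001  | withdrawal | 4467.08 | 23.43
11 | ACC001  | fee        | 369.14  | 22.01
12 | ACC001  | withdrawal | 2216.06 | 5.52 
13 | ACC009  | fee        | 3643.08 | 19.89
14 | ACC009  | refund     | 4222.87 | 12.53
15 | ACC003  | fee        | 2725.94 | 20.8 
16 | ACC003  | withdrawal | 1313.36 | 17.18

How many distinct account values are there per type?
SELECT type, COUNT(DISTINCT account)
FROM transactions
GROUP BY type

Result:
  fee: 3 distinct
  refund: 2 distinct
  withdrawal: 3 distinct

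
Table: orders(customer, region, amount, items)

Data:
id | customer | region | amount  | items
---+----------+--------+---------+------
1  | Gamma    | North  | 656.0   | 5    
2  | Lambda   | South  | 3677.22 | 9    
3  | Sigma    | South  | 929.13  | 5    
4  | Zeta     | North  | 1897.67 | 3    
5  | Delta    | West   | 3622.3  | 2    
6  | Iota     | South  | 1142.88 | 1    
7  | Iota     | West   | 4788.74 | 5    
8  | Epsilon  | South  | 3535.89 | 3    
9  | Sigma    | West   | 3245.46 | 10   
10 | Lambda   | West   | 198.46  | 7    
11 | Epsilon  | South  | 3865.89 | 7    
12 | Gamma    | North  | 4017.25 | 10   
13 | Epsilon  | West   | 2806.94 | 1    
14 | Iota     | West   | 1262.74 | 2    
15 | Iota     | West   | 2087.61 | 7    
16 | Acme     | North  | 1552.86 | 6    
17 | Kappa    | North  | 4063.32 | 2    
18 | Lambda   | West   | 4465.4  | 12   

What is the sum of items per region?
SELECT region, SUM(items) as result
FROM orders
GROUP BY region

Result:
  North: 26
  South: 25
  West: 46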